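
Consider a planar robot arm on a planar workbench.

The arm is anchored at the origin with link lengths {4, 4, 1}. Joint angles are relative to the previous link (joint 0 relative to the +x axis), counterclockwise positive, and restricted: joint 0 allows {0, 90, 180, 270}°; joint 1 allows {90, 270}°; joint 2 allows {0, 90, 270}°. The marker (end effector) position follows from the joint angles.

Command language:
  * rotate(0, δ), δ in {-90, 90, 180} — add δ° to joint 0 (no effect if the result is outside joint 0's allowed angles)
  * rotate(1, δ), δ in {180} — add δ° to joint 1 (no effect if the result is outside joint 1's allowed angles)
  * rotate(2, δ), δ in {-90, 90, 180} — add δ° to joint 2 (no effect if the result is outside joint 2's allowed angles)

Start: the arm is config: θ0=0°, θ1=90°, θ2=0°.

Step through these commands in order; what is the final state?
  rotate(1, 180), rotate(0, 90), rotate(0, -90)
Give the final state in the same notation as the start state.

start: config: θ0=0°, θ1=90°, θ2=0°
1. rotate(1, 180) → config: θ0=0°, θ1=270°, θ2=0°
2. rotate(0, 90) → config: θ0=90°, θ1=270°, θ2=0°
3. rotate(0, -90) → config: θ0=0°, θ1=270°, θ2=0°

config: θ0=0°, θ1=270°, θ2=0°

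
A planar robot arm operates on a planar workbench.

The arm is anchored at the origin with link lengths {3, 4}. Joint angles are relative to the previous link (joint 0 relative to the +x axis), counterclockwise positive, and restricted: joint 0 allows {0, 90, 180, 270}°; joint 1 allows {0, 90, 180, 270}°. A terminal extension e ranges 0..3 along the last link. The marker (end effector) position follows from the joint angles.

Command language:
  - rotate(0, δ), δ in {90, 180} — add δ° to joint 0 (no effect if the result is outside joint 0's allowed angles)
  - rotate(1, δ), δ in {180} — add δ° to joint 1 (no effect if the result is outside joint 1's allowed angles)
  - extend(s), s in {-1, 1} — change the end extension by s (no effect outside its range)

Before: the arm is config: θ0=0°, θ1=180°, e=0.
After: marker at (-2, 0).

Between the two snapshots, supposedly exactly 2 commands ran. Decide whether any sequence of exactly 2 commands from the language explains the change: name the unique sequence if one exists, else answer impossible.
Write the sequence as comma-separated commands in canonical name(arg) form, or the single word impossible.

key: running extend(1) before extend(-1) would end elsewhere — order is forced
start: config: θ0=0°, θ1=180°, e=0
step 1 (extend(-1)): config: θ0=0°, θ1=180°, e=0
step 2 (extend(1)): config: θ0=0°, θ1=180°, e=1
all 25 alternatives checked — unique.

extend(-1), extend(1)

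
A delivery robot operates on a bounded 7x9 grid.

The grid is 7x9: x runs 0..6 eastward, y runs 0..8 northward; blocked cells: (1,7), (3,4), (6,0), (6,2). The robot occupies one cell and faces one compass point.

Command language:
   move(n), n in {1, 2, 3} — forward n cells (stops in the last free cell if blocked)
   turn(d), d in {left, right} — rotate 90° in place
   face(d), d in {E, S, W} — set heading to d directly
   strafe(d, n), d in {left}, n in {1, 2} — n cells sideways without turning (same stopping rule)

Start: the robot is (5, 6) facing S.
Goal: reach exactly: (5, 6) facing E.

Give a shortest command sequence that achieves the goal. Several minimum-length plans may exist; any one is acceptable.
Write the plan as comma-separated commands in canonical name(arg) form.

turn(left)

begin: (5, 6) facing S
t=1 turn(left) ⇒ (5, 6) facing E
minimal: 1 command(s), checked below 1.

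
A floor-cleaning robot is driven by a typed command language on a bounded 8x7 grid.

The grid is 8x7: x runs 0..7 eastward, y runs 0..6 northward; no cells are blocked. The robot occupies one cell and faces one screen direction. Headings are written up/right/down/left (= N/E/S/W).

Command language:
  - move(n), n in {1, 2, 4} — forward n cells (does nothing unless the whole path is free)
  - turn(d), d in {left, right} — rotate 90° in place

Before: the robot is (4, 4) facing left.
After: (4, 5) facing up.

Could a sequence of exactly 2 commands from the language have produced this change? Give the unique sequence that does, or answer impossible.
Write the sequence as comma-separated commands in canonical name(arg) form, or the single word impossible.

turn(right), move(1)

key: order matters: swapping turn(right) and move(1) lands elsewhere
begin: (4, 4) facing left
step 1 (turn(right)): (4, 4) facing up
step 2 (move(1)): (4, 5) facing up
all 25 alternatives checked — unique.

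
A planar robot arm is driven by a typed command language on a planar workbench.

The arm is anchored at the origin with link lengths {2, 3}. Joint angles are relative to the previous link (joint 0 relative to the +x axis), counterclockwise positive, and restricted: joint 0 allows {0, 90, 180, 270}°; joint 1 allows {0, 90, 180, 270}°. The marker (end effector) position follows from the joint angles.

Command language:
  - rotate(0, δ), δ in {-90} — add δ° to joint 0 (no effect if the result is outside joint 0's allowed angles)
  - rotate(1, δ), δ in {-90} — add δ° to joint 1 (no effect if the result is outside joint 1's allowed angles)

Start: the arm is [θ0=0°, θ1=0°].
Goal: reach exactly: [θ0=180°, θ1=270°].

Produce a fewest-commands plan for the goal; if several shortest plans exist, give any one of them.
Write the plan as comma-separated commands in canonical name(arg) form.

rotate(0, -90), rotate(0, -90), rotate(1, -90)

t0: [θ0=0°, θ1=0°]
1. rotate(0, -90) → [θ0=270°, θ1=0°]
2. rotate(0, -90) → [θ0=180°, θ1=0°]
3. rotate(1, -90) → [θ0=180°, θ1=270°]
nothing shorter than 3 reaches the goal.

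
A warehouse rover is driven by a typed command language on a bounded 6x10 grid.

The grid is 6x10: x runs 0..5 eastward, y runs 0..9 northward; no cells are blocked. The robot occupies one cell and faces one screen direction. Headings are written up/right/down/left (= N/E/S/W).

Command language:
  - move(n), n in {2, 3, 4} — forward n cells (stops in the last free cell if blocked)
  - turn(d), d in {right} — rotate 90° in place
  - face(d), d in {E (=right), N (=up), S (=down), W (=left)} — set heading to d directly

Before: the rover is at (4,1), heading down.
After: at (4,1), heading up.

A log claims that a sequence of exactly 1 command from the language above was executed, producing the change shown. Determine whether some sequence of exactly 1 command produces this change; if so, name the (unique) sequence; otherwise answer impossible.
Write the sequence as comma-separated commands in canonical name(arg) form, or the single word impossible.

face(N)

key: parked at (4,1) the whole time — nothing moves the robot
from: at (4,1), heading down
[1] after face(N): at (4,1), heading up
all 8 alternatives checked — unique.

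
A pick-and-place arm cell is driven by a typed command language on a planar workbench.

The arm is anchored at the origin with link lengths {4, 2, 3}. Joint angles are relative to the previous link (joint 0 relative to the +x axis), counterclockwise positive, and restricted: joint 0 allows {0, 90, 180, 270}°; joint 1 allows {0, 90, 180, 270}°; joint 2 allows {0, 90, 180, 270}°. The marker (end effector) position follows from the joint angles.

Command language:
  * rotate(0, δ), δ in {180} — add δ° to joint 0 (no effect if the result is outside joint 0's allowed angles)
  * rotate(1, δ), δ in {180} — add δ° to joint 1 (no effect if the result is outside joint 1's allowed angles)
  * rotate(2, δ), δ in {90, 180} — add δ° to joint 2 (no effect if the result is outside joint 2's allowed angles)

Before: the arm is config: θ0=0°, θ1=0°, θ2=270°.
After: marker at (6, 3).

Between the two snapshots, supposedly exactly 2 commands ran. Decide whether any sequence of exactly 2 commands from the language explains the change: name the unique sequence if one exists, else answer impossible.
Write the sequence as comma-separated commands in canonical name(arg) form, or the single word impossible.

rotate(2, 90), rotate(2, 90)

t0: config: θ0=0°, θ1=0°, θ2=270°
step 1 (rotate(2, 90)): config: θ0=0°, θ1=0°, θ2=0°
step 2 (rotate(2, 90)): config: θ0=0°, θ1=0°, θ2=90°
no other 2-command option fits: unique.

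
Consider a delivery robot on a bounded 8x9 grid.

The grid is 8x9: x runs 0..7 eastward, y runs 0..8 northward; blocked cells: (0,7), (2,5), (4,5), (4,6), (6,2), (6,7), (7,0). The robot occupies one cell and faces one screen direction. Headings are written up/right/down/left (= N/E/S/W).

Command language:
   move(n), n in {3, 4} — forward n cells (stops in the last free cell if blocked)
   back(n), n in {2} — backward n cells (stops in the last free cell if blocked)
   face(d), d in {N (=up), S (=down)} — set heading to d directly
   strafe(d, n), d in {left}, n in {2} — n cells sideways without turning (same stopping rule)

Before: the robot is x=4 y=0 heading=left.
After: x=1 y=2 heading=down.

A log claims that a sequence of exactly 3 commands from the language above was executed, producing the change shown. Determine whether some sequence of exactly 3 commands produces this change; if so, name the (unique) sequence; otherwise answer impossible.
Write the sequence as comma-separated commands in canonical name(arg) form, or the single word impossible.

move(3), face(S), back(2)

key: running back(2) before move(3) would end elsewhere — order is forced
initial: x=4 y=0 heading=left
step 1 (move(3)): x=1 y=0 heading=left
step 2 (face(S)): x=1 y=0 heading=down
step 3 (back(2)): x=1 y=2 heading=down
no other 3-command option fits: unique.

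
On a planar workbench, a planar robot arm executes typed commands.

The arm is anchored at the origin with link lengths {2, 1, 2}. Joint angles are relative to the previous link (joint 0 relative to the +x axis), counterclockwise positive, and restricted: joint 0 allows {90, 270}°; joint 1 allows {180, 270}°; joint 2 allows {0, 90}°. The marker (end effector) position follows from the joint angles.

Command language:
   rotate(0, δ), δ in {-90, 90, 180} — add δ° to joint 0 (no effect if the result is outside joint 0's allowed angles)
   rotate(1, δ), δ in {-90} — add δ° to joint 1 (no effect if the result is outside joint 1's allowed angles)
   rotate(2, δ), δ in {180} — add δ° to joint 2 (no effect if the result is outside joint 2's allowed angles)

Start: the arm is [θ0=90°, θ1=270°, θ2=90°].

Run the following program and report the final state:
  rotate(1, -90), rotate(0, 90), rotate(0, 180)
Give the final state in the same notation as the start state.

[θ0=270°, θ1=180°, θ2=90°]

initial: [θ0=90°, θ1=270°, θ2=90°]
step 1 (rotate(1, -90)): [θ0=90°, θ1=180°, θ2=90°]
step 2 (rotate(0, 90)): [θ0=90°, θ1=180°, θ2=90°]
step 3 (rotate(0, 180)): [θ0=270°, θ1=180°, θ2=90°]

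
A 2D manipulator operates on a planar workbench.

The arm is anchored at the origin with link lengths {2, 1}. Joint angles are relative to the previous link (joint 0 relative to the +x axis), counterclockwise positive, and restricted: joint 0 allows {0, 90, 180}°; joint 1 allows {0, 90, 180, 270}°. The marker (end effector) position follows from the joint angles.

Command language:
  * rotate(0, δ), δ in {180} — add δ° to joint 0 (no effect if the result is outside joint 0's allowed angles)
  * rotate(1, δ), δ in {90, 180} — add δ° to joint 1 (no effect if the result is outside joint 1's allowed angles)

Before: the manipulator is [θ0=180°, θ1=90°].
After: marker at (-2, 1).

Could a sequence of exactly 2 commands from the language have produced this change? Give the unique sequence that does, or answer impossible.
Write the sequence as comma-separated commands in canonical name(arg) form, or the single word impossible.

initial: [θ0=180°, θ1=90°]
1. rotate(1, 90) → [θ0=180°, θ1=180°]
2. rotate(1, 90) → [θ0=180°, θ1=270°]
all 9 alternatives checked — unique.

rotate(1, 90), rotate(1, 90)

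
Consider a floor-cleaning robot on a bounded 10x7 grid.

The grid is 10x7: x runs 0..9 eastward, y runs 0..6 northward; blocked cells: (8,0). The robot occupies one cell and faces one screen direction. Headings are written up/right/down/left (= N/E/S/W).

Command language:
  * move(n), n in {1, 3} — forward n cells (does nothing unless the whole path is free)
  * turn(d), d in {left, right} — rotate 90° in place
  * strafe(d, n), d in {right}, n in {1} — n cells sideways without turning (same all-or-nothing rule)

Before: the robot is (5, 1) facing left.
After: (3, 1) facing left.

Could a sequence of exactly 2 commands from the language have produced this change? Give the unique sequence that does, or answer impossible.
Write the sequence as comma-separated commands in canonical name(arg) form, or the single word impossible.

key: still facing W at the end — nothing in the sequence rotates
t0: (5, 1) facing left
1. move(1) → (4, 1) facing left
2. move(1) → (3, 1) facing left
uniquely the one of 25 2-step routes that fits.

move(1), move(1)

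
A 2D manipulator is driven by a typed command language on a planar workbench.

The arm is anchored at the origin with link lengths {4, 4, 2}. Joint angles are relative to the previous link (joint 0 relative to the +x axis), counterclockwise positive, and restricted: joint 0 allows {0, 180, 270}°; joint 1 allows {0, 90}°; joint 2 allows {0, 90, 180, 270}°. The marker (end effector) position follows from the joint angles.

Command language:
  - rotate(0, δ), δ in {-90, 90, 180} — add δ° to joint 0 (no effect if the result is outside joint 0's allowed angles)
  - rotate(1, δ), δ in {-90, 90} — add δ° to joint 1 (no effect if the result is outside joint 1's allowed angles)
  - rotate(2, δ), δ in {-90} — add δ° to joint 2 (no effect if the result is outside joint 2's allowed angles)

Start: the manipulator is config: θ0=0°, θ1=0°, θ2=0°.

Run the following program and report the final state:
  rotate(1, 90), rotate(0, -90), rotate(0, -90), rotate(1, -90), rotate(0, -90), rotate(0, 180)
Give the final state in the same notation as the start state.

t0: config: θ0=0°, θ1=0°, θ2=0°
t=1 rotate(1, 90) ⇒ config: θ0=0°, θ1=90°, θ2=0°
t=2 rotate(0, -90) ⇒ config: θ0=270°, θ1=90°, θ2=0°
t=3 rotate(0, -90) ⇒ config: θ0=180°, θ1=90°, θ2=0°
t=4 rotate(1, -90) ⇒ config: θ0=180°, θ1=0°, θ2=0°
t=5 rotate(0, -90) ⇒ config: θ0=180°, θ1=0°, θ2=0°
t=6 rotate(0, 180) ⇒ config: θ0=0°, θ1=0°, θ2=0°

config: θ0=0°, θ1=0°, θ2=0°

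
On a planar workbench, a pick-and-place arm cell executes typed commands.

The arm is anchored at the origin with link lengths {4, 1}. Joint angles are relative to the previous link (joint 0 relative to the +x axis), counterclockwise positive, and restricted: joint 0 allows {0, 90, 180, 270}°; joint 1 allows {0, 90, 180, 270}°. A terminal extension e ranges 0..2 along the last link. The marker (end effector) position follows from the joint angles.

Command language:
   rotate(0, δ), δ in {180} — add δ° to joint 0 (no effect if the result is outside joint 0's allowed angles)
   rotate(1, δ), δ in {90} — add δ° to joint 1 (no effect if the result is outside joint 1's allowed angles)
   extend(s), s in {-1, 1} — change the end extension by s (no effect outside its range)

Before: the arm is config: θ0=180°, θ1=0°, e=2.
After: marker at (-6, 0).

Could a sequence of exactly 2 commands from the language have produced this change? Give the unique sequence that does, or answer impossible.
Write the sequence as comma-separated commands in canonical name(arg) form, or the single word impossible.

extend(1), extend(-1)

key: order matters: swapping extend(1) and extend(-1) lands elsewhere
initial: config: θ0=180°, θ1=0°, e=2
[1] after extend(1): config: θ0=180°, θ1=0°, e=2
[2] after extend(-1): config: θ0=180°, θ1=0°, e=1
no other 2-command option fits: unique.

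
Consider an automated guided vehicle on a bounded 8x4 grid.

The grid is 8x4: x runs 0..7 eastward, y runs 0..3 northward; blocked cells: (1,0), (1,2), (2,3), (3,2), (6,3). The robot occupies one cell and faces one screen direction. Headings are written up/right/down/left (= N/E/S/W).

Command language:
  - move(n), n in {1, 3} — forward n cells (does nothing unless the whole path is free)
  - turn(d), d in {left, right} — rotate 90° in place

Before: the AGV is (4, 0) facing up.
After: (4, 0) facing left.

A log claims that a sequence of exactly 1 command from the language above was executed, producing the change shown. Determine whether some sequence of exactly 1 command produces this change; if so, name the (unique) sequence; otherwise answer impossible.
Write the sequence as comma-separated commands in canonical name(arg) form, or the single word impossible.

turn(left)

key: (4,0) unchanged — the single command moves nothing
from: (4, 0) facing up
[1] after turn(left): (4, 0) facing left
all 4 alternatives checked — unique.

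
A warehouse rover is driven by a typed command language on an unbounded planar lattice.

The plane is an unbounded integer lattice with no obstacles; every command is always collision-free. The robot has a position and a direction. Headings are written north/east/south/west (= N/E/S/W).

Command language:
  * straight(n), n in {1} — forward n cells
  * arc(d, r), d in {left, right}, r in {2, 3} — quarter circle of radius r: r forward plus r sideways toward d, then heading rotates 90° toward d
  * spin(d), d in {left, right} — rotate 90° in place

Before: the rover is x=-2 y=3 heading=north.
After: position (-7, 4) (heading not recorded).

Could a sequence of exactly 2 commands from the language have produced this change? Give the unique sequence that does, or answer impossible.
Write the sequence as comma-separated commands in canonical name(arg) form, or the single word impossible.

arc(left, 3), arc(left, 2)

key: order matters: swapping arc(left, 3) and arc(left, 2) lands elsewhere
initial: x=-2 y=3 heading=north
t=1 arc(left, 3) ⇒ x=-5 y=6 heading=west
t=2 arc(left, 2) ⇒ x=-7 y=4 heading=south
uniquely the one of 49 2-step routes that fits.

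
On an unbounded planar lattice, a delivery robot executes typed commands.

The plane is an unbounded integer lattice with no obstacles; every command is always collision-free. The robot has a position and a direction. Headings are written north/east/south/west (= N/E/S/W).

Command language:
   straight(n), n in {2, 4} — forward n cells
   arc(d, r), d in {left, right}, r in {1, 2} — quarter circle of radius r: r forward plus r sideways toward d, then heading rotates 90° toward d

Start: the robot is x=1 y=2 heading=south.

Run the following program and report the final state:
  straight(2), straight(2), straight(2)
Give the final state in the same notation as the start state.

initial: x=1 y=2 heading=south
[1] after straight(2): x=1 y=0 heading=south
[2] after straight(2): x=1 y=-2 heading=south
[3] after straight(2): x=1 y=-4 heading=south

x=1 y=-4 heading=south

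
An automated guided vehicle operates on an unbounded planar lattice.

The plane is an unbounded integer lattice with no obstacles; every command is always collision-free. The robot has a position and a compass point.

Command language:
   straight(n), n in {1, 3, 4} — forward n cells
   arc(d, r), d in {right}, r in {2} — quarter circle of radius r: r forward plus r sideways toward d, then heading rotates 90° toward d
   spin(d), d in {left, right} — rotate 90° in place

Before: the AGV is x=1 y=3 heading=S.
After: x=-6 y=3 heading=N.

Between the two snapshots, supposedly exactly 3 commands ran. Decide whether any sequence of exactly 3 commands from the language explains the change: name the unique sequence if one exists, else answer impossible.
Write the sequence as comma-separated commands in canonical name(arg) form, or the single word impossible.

arc(right, 2), straight(3), arc(right, 2)

key: position moved to (-6,3) AND the heading swung to N — translation plus rotation needed
from: x=1 y=3 heading=S
1. arc(right, 2) → x=-1 y=1 heading=W
2. straight(3) → x=-4 y=1 heading=W
3. arc(right, 2) → x=-6 y=3 heading=N
all 216 alternatives checked — unique.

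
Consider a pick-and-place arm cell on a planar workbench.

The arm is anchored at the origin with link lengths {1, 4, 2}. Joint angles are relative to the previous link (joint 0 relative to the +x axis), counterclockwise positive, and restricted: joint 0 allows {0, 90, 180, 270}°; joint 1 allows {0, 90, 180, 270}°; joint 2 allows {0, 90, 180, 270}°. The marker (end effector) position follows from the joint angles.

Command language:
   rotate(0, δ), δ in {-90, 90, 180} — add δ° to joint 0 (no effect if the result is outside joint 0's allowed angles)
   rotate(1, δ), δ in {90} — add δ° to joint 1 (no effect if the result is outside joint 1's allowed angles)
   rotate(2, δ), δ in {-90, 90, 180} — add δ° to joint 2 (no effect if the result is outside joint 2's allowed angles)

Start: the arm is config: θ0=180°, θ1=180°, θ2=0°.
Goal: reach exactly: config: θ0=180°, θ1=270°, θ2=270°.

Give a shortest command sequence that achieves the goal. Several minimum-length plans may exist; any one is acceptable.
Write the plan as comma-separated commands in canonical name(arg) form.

begin: config: θ0=180°, θ1=180°, θ2=0°
step 1 (rotate(1, 90)): config: θ0=180°, θ1=270°, θ2=0°
step 2 (rotate(2, -90)): config: θ0=180°, θ1=270°, θ2=270°
shorter routes all fall short; 2 is best.

rotate(1, 90), rotate(2, -90)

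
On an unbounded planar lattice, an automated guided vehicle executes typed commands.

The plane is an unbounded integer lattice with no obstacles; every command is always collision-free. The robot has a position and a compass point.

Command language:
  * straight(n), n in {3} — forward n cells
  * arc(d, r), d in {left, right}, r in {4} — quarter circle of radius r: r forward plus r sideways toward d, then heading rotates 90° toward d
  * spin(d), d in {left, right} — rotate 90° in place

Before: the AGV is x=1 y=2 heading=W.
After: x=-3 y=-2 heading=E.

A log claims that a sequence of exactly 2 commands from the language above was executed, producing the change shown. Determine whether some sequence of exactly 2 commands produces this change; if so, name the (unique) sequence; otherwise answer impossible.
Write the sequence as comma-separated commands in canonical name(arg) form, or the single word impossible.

key: running spin(left) before arc(left, 4) would end elsewhere — order is forced
initial: x=1 y=2 heading=W
t=1 arc(left, 4) ⇒ x=-3 y=-2 heading=S
t=2 spin(left) ⇒ x=-3 y=-2 heading=E
all 25 alternatives checked — unique.

arc(left, 4), spin(left)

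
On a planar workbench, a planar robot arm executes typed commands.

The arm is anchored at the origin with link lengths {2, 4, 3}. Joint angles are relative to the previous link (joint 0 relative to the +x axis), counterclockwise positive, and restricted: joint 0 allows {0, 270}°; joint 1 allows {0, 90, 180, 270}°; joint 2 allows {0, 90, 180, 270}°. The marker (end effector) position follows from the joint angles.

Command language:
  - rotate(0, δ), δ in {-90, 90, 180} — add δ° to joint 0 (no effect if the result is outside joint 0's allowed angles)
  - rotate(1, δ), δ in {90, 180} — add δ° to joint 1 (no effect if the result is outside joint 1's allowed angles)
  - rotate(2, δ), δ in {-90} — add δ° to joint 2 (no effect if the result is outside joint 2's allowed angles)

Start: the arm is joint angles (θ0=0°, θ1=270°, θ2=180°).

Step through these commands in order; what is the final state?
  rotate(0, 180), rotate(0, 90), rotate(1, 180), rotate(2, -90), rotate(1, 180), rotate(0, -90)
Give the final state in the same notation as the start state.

t0: joint angles (θ0=0°, θ1=270°, θ2=180°)
1. rotate(0, 180) → joint angles (θ0=0°, θ1=270°, θ2=180°)
2. rotate(0, 90) → joint angles (θ0=0°, θ1=270°, θ2=180°)
3. rotate(1, 180) → joint angles (θ0=0°, θ1=90°, θ2=180°)
4. rotate(2, -90) → joint angles (θ0=0°, θ1=90°, θ2=90°)
5. rotate(1, 180) → joint angles (θ0=0°, θ1=270°, θ2=90°)
6. rotate(0, -90) → joint angles (θ0=270°, θ1=270°, θ2=90°)

joint angles (θ0=270°, θ1=270°, θ2=90°)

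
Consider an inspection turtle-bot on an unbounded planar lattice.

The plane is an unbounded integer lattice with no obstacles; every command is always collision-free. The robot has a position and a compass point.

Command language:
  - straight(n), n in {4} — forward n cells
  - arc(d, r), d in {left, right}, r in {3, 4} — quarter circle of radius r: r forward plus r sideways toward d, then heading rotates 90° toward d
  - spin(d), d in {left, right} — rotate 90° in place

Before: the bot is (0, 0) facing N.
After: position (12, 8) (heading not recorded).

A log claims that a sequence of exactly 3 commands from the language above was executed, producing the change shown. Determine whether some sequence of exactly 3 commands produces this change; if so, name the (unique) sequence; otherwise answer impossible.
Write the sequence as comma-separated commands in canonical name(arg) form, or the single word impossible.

arc(right, 4), straight(4), arc(left, 4)

key: order matters: swapping arc(right, 4) and arc(left, 4) lands elsewhere
begin: (0, 0) facing N
[1] after arc(right, 4): (4, 4) facing E
[2] after straight(4): (8, 4) facing E
[3] after arc(left, 4): (12, 8) facing N
no other 3-command option fits: unique.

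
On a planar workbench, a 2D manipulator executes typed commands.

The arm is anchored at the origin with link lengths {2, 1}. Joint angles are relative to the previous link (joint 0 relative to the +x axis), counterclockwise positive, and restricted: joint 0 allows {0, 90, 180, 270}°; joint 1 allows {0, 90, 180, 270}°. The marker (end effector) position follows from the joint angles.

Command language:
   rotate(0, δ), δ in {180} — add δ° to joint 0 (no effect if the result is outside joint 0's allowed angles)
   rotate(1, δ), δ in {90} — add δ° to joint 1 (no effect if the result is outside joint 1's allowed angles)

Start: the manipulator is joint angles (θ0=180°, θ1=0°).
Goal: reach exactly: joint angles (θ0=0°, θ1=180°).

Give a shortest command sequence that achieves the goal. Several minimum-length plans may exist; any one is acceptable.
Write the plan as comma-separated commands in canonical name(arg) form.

rotate(0, 180), rotate(1, 90), rotate(1, 90)

from: joint angles (θ0=180°, θ1=0°)
step 1 (rotate(0, 180)): joint angles (θ0=0°, θ1=0°)
step 2 (rotate(1, 90)): joint angles (θ0=0°, θ1=90°)
step 3 (rotate(1, 90)): joint angles (θ0=0°, θ1=180°)
minimal: 3 command(s), checked below 3.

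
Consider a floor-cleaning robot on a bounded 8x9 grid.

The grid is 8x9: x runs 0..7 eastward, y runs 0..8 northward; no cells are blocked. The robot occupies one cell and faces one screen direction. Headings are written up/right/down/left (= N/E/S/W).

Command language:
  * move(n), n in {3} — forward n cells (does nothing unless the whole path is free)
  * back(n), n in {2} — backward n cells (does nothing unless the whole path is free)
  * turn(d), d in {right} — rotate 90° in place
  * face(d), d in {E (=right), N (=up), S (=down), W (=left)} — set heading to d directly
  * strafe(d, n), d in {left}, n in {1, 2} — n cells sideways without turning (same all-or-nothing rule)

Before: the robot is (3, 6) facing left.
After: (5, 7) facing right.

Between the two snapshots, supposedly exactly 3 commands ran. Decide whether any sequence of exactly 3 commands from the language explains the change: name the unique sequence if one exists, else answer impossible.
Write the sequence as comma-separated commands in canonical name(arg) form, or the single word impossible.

key: order matters: swapping back(2) and strafe(left, 1) lands elsewhere
t0: (3, 6) facing left
t=1 back(2) ⇒ (5, 6) facing left
t=2 face(E) ⇒ (5, 6) facing right
t=3 strafe(left, 1) ⇒ (5, 7) facing right
uniquely the one of 729 3-step routes that fits.

back(2), face(E), strafe(left, 1)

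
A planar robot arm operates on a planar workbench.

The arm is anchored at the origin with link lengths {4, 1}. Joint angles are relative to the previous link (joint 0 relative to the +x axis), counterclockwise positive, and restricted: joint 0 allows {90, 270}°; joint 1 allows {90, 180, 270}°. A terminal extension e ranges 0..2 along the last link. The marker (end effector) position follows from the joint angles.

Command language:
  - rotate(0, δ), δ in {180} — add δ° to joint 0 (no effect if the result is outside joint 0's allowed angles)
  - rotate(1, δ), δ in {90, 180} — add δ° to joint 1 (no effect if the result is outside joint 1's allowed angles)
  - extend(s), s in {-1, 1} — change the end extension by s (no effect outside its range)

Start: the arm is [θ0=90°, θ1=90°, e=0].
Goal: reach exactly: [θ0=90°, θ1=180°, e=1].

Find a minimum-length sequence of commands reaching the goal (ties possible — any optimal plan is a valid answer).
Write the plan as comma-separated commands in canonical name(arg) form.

rotate(1, 90), extend(1)

initial: [θ0=90°, θ1=90°, e=0]
1. rotate(1, 90) → [θ0=90°, θ1=180°, e=0]
2. extend(1) → [θ0=90°, θ1=180°, e=1]
nothing shorter than 2 reaches the goal.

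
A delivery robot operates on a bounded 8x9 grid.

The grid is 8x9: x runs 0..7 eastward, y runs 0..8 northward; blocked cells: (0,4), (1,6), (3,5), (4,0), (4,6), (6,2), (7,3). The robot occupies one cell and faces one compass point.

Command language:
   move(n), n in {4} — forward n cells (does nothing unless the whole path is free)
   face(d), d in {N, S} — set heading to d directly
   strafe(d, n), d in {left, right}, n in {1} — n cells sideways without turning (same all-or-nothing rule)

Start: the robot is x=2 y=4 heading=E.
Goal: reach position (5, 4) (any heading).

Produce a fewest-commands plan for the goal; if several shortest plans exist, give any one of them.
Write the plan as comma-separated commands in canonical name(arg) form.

move(4), face(N), strafe(left, 1)

t0: x=2 y=4 heading=E
[1] after move(4): x=6 y=4 heading=E
[2] after face(N): x=6 y=4 heading=N
[3] after strafe(left, 1): x=5 y=4 heading=N
shorter routes all fall short; 3 is best.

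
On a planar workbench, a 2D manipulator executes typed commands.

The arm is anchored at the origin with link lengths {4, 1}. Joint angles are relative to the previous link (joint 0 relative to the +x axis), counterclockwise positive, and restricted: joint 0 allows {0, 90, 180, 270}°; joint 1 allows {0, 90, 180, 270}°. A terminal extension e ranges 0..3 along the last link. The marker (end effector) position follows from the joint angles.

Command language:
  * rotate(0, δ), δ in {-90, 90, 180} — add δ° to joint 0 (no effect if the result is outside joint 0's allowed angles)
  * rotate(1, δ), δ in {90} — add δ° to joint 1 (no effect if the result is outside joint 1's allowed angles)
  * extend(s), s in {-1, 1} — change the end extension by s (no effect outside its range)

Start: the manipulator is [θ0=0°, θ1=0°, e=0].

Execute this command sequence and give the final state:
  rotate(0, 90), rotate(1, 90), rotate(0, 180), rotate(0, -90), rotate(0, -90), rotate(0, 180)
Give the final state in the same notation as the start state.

[θ0=270°, θ1=90°, e=0]

t0: [θ0=0°, θ1=0°, e=0]
[1] after rotate(0, 90): [θ0=90°, θ1=0°, e=0]
[2] after rotate(1, 90): [θ0=90°, θ1=90°, e=0]
[3] after rotate(0, 180): [θ0=270°, θ1=90°, e=0]
[4] after rotate(0, -90): [θ0=180°, θ1=90°, e=0]
[5] after rotate(0, -90): [θ0=90°, θ1=90°, e=0]
[6] after rotate(0, 180): [θ0=270°, θ1=90°, e=0]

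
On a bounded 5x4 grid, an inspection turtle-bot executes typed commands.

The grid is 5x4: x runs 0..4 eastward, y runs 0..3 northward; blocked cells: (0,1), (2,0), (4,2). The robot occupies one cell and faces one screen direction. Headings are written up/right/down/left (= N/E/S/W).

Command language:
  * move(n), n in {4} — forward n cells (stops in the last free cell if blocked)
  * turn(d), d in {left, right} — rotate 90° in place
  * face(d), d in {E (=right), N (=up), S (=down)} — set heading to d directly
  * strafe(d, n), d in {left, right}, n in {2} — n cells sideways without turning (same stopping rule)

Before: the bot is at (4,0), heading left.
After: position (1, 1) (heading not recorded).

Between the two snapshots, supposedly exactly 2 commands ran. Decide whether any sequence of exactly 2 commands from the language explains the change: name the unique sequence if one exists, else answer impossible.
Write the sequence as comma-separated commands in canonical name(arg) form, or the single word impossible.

strafe(right, 2), move(4)

key: strafe(right, 2) is stopped early by the blocked cell at (4,2)
initial: at (4,0), heading left
t=1 strafe(right, 2) ⇒ at (4,1), heading left
t=2 move(4) ⇒ at (1,1), heading left
all 64 alternatives checked — unique.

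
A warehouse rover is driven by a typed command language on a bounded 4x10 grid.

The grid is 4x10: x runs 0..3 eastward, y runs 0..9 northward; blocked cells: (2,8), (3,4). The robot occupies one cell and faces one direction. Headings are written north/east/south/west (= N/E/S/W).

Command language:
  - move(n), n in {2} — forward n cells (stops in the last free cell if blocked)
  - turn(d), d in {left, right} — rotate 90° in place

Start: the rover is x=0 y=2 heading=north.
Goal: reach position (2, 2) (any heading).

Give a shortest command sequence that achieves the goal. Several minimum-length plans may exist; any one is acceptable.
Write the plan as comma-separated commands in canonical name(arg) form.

turn(right), move(2)

initial: x=0 y=2 heading=north
t=1 turn(right) ⇒ x=0 y=2 heading=east
t=2 move(2) ⇒ x=2 y=2 heading=east
minimal: 2 command(s), checked below 2.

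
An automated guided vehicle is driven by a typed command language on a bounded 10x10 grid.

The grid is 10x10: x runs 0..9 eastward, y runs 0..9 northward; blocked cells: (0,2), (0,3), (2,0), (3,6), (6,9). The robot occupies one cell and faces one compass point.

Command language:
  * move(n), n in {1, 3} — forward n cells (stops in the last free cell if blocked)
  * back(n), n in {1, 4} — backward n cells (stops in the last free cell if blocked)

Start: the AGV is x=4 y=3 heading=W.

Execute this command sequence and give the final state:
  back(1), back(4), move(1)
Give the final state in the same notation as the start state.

x=8 y=3 heading=W

start: x=4 y=3 heading=W
[1] after back(1): x=5 y=3 heading=W
[2] after back(4): x=9 y=3 heading=W
[3] after move(1): x=8 y=3 heading=W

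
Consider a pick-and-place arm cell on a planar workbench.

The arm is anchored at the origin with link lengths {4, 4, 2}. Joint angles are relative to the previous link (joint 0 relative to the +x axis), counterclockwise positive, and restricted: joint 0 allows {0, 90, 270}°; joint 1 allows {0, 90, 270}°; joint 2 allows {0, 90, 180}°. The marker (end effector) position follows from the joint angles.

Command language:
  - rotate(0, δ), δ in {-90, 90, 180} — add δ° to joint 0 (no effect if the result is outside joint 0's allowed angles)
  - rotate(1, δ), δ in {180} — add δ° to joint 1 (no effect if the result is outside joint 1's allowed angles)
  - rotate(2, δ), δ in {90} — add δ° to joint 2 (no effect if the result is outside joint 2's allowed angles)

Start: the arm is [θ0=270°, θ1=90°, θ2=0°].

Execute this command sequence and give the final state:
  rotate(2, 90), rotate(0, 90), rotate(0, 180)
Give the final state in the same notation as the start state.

[θ0=0°, θ1=90°, θ2=90°]

initial: [θ0=270°, θ1=90°, θ2=0°]
step 1 (rotate(2, 90)): [θ0=270°, θ1=90°, θ2=90°]
step 2 (rotate(0, 90)): [θ0=0°, θ1=90°, θ2=90°]
step 3 (rotate(0, 180)): [θ0=0°, θ1=90°, θ2=90°]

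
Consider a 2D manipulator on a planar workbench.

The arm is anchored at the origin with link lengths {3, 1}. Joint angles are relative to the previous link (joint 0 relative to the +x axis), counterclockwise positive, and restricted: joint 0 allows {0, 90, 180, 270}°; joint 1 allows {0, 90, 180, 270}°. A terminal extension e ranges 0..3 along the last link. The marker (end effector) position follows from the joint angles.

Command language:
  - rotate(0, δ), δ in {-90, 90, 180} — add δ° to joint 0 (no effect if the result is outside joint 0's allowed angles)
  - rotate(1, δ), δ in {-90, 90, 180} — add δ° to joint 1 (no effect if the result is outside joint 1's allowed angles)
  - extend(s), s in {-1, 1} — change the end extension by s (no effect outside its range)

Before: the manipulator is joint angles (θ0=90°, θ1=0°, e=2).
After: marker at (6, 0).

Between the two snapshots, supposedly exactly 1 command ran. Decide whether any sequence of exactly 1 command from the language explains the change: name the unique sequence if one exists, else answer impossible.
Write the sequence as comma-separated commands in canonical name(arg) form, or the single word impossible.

t0: joint angles (θ0=90°, θ1=0°, e=2)
[1] after rotate(0, -90): joint angles (θ0=0°, θ1=0°, e=2)
no other 1-command option fits: unique.

rotate(0, -90)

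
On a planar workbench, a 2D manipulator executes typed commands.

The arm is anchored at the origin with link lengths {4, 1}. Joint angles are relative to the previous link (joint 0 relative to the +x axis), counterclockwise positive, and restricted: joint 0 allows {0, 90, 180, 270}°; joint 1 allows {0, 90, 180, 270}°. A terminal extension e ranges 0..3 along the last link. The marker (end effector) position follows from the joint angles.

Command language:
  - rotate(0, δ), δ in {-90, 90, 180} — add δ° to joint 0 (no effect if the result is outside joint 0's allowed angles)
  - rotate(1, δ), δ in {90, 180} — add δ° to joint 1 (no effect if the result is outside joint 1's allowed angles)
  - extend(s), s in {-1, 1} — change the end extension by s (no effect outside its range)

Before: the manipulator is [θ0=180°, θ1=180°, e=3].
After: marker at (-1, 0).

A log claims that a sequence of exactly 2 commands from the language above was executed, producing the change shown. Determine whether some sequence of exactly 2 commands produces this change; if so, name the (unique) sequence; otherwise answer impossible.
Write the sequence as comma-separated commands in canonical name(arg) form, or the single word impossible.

key: running extend(-1) before extend(1) would end elsewhere — order is forced
initial: [θ0=180°, θ1=180°, e=3]
1. extend(1) → [θ0=180°, θ1=180°, e=3]
2. extend(-1) → [θ0=180°, θ1=180°, e=2]
all 49 alternatives checked — unique.

extend(1), extend(-1)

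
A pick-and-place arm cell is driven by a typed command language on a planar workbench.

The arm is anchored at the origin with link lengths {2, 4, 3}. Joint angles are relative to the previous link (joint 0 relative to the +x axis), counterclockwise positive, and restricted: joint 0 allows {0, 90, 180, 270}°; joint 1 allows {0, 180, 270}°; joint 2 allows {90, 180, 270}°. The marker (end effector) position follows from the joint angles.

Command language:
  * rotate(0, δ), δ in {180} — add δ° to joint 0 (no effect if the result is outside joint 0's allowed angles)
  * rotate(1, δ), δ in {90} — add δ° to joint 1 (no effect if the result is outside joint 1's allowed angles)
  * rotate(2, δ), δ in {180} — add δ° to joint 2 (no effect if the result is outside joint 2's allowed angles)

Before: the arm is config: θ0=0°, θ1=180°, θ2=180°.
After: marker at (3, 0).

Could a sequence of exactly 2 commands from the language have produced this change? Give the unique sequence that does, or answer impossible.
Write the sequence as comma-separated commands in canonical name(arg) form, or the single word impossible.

start: config: θ0=0°, θ1=180°, θ2=180°
1. rotate(1, 90) → config: θ0=0°, θ1=270°, θ2=180°
2. rotate(1, 90) → config: θ0=0°, θ1=0°, θ2=180°
no rival 2-sequence matches.

rotate(1, 90), rotate(1, 90)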